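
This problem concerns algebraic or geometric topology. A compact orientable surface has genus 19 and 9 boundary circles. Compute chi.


For a compact orientable surface with genus g and b boundary components: chi = 2 - 2g - b.
chi = 2 - 2*19 - 9 = 2 - 38 - 9 = -45

-45


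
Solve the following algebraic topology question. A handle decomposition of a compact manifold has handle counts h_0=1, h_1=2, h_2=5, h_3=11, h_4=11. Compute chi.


Handles of index k contribute (-1)^k to chi (same as CW cells).
chi = (1) + (-2) + (5) + (-11) + (11) = 4

4


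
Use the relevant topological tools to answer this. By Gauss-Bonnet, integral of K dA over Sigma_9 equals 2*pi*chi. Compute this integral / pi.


Gauss-Bonnet: integral K dA = 2*pi*chi(M).
chi(Sigma_9) = 2 - 2*9 = -16.
(integral K dA)/pi = 2*chi = 2*(-16) = -32

-32


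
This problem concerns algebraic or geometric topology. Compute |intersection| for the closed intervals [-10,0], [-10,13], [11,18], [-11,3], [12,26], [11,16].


Intersection = [max(a_i), min(b_i)] = [12, 0].
Since 12 > 0, the intersection is empty.
Length = 0

0


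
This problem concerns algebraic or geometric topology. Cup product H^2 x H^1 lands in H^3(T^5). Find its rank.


Cup product: H^p x H^q -> H^{p+q}; here p+q = 2+1 = 3.
rank H^k(T^n) = C(n,k).
C(5,3) = 10

10


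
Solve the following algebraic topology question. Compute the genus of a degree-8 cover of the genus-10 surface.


For an n-sheeted cover: chi(E) = n * chi(B).
chi(Sigma_10) = 2 - 2*10 = -18.
chi(E) = 8 * (-18) = -144.
genus(E) = (2 - chi(E))/2 = (2 - (-144))/2 = 146/2 = 73

73


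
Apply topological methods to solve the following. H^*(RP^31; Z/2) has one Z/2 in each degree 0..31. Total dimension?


H^k(RP^31; Z/2) = Z/2 for each 0 <= k <= 31.
Total dimension = 31 + 1 = 32

32


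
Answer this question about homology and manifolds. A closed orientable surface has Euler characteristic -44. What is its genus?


chi = 2 - 2g for closed orientable surfaces.
-44 = 2 - 2g
2g = 2 - (-44) = 46
g = 23

23


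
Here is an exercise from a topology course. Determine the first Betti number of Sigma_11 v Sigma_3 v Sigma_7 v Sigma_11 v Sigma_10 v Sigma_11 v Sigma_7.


For a wedge X v Y: reduced H_k(X v Y) = H_k(X) + H_k(Y).
Each Sigma_g contributes b_1 = 2g.
b_1 = 22 + 6 + 14 + 22 + 20 + 22 + 14 = 120

120


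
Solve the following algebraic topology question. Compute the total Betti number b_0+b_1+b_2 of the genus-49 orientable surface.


For Sigma_49: b_0 = 1, b_1 = 2g = 98, b_2 = 1.
Total = 1 + 98 + 1 = 100

100


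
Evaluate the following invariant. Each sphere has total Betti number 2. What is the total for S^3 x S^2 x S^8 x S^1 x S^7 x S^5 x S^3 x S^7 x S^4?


Total Betti number is multiplicative under products.
Each S^d (d>=1) has total Betti number 2.
There are 9 sphere factors.
Total = 2^9 = 512

512


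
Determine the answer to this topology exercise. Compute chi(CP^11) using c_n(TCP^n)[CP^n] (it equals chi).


For any closed oriented manifold, <e(TM),[M]> = chi(M).
chi(CP^11) = 11+1 = 12

12


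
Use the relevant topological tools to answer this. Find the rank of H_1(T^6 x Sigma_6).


pi_1(A x B) = pi_1(A) x pi_1(B); rank of abelianization = b_1.
b_1(T^6) = 6, b_1(Sigma_6) = 2*6 = 12.
b_1(product) = 6 + 12 = 18

18


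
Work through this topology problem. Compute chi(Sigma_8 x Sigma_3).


chi(Sigma_8) = 2 - 2*8 = -14
chi(Sigma_3) = 2 - 2*3 = -4
chi(product) = (-14) * (-4) = 56

56


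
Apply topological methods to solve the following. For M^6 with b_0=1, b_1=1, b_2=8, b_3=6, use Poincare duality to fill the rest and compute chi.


By Poincare duality b_k = b_{6-k}, so full Betti numbers: b_0=1, b_1=1, b_2=8, b_3=6, b_4=8, b_5=1, b_6=1.
chi = sum (-1)^k b_k = 10

10


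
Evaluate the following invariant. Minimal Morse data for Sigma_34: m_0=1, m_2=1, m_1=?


A perfect Morse function has m_k = b_k.
For Sigma_34: b_0=1, b_1=2g=68, b_2=1.
Saddles m_1 = 2g = 68

68


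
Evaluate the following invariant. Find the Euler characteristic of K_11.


K_11: V = 11, E = C(11,2) = 55.
chi = V - E = 11 - 55 = -44

-44


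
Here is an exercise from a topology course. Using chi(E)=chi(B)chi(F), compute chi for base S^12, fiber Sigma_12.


chi(S^12) = 2 (n even), chi(Sigma_12) = 2 - 2*12 = -22.
chi(E) = 2 * (-22) = -44

-44


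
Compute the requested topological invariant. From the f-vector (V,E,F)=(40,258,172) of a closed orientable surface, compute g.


chi = V - E + F = 40 - 258 + 172 = -46
For orientable closed surface: chi = 2 - 2g, so g = (2 - chi)/2.
g = (2 - (-46)) / 2 = 48 / 2 = 24

24


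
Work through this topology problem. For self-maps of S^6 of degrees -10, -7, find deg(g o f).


Degree is multiplicative under composition: deg(g o f) = deg(g) * deg(f).
= -7 * -10 = 70

70


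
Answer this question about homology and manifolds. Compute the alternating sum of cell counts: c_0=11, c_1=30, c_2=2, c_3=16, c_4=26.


chi = sum_k (-1)^k c_k.
= (-1)^0*11 + (-1)^1*30 + (-1)^2*2 + (-1)^3*16 + (-1)^4*26
= (11) + (-30) + (2) + (-16) + (26)
= -7

-7


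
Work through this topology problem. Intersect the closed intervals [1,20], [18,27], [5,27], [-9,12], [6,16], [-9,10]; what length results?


Intersection = [max(a_i), min(b_i)] = [18, 10].
Since 18 > 10, the intersection is empty.
Length = 0

0


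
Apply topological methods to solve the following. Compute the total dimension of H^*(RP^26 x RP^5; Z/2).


dim H^*(RP^n; Z/2) = n+1 (one Z/2 in each degree 0..n).
Total Betti number is multiplicative.
Total = (26+1) * (5+1) = 27 * 6 = 162

162


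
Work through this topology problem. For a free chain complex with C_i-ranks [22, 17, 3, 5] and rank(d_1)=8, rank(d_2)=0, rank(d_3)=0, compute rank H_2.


rank H_k = rank(ker d_k) - rank(im d_{k+1}).
rank(ker d_2) = rank(C_2) - rank(d_2) = 3 - 0 = 3.
rank(im d_{2+1}) = 0.
rank H_2 = 3 - 0 = 3

3


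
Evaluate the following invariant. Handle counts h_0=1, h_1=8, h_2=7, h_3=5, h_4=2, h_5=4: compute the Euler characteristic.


Handles of index k contribute (-1)^k to chi (same as CW cells).
chi = (1) + (-8) + (7) + (-5) + (2) + (-4) = -7

-7


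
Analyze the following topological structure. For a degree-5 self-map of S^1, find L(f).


On S^1: L(f) = tr(f_0*) + (-1)^1 tr(f_1*) = 1 + (-1)^1 * deg(f).
L(f) = 1 + (-1)^1 * 5 = 1 + -5 = -4

-4


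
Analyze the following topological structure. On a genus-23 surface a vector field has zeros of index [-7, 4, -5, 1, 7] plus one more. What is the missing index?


Poincare-Hopf: sum of indices = chi(M).
chi(Sigma_23) = 2 - 2*23 = -44.
Sum of known indices = 0.
x = chi - (sum known) = -44 - (0) = -44

-44


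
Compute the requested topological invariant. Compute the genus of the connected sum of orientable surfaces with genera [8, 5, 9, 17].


Genus is additive under connected sum of orientable surfaces.
g = 8 + 5 + 9 + 17 = 39

39


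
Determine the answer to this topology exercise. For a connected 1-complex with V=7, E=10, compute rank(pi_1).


For a connected graph: rank(pi_1) = b_1 = E - V + 1 = 1 - chi.
chi = V - E = 7 - 10 = -3.
rank = 1 - (-3) = 10 - 7 + 1 = 4

4


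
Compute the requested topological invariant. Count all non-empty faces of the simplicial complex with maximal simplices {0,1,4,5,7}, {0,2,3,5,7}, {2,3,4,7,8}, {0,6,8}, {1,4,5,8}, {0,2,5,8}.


Each maximal simplex on m vertices has 2^m - 1 nonempty faces.
Take the union (dedupe shared faces).
Total distinct faces = 92

92


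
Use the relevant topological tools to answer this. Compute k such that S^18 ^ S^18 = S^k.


S^m ^ S^n = S^{m+n}.
k = 18 + 18 = 36

36


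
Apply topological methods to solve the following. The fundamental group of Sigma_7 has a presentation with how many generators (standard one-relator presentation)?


Standard presentation: pi_1(Sigma_g) = <a_1,b_1,...,a_g,b_g | [a_1,b_1]...[a_g,b_g] = 1>.
Number of generators = 2g = 2*7 = 14

14


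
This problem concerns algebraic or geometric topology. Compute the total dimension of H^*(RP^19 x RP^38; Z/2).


dim H^*(RP^n; Z/2) = n+1 (one Z/2 in each degree 0..n).
Total Betti number is multiplicative.
Total = (19+1) * (38+1) = 20 * 39 = 780

780


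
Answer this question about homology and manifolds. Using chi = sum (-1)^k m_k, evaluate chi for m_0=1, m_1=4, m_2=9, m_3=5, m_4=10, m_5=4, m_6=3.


Morse theory: chi(M) = sum_k (-1)^k m_k where m_k = #(index-k critical points).
= (1) + (-4) + (9) + (-5) + (10) + (-4) + (3) = 10

10


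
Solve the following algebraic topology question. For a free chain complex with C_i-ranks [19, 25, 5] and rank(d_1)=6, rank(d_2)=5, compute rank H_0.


rank H_k = rank(ker d_k) - rank(im d_{k+1}).
rank(ker d_0) = rank(C_0) - rank(d_0) = 19 - 0 = 19.
rank(im d_{0+1}) = 6.
rank H_0 = 19 - 6 = 13

13


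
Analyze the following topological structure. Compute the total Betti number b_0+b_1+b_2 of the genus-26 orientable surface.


For Sigma_26: b_0 = 1, b_1 = 2g = 52, b_2 = 1.
Total = 1 + 52 + 1 = 54

54


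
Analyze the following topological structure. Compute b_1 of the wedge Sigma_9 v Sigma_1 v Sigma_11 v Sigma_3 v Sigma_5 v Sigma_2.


For a wedge X v Y: reduced H_k(X v Y) = H_k(X) + H_k(Y).
Each Sigma_g contributes b_1 = 2g.
b_1 = 18 + 2 + 22 + 6 + 10 + 4 = 62

62


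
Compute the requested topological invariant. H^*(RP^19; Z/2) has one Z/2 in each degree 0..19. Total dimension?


H^k(RP^19; Z/2) = Z/2 for each 0 <= k <= 19.
Total dimension = 19 + 1 = 20

20


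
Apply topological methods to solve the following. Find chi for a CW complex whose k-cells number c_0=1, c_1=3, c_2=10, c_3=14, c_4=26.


chi = sum_k (-1)^k c_k.
= (-1)^0*1 + (-1)^1*3 + (-1)^2*10 + (-1)^3*14 + (-1)^4*26
= (1) + (-3) + (10) + (-14) + (26)
= 20

20


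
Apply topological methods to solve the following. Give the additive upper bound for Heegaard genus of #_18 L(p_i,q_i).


Heegaard genus satisfies g(A#B) <= g(A) + g(B).
Each lens space has g = 1.
Upper bound: 18 * 1 = 18

18


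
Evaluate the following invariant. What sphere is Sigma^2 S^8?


Each suspension raises dimension by 1: Sigma S^n = S^{n+1}.
Sigma^2 S^8 = S^{8+2} = S^10

10


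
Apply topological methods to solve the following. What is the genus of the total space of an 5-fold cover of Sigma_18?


For an n-sheeted cover: chi(E) = n * chi(B).
chi(Sigma_18) = 2 - 2*18 = -34.
chi(E) = 5 * (-34) = -170.
genus(E) = (2 - chi(E))/2 = (2 - (-170))/2 = 172/2 = 86

86


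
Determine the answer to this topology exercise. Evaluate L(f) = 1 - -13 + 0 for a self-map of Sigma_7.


L(f) = tr(f_0*) - tr(f_1*) + tr(f_2*).
= 1 - (-13) + (0)
= 14

14


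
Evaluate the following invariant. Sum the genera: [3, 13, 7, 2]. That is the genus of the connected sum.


Genus is additive under connected sum of orientable surfaces.
g = 3 + 13 + 7 + 2 = 25

25


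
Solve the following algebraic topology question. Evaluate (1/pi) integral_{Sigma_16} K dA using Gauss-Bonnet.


Gauss-Bonnet: integral K dA = 2*pi*chi(M).
chi(Sigma_16) = 2 - 2*16 = -30.
(integral K dA)/pi = 2*chi = 2*(-30) = -60

-60


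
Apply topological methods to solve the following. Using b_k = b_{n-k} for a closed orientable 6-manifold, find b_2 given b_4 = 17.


Poincare duality for closed orientable n-manifolds: b_k = b_{n-k}.
Here n = 6, so b_2 = b_4 = 17

17


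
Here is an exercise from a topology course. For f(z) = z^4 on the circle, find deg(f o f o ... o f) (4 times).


deg(f) = 4. Degree is multiplicative: deg(f^4) = (deg f)^4.
deg(f^4) = (4)^4 = 256

256


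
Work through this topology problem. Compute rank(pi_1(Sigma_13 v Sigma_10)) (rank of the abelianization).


For a wedge: H_1(A v B) = H_1(A) + H_1(B).
b_1(Sigma_13) = 26, b_1(Sigma_10) = 20.
b_1 = 26 + 20 = 46

46


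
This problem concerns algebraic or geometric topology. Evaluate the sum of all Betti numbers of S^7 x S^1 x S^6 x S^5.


Total Betti number is multiplicative under products.
Each S^d (d>=1) has total Betti number 2.
There are 4 sphere factors.
Total = 2^4 = 16

16


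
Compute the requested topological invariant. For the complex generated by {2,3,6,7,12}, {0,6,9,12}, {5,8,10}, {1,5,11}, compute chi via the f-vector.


Enumerate all faces; f-vector: f_0=12, f_1=21, f_2=16, f_3=6, f_4=1.
chi = sum (-1)^k f_k = 2

2


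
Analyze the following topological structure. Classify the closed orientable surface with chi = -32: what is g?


chi = 2 - 2g for closed orientable surfaces.
-32 = 2 - 2g
2g = 2 - (-32) = 34
g = 17

17


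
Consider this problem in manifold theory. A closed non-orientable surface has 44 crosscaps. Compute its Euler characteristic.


For a non-orientable closed surface with k crosscaps: chi = 2 - k.
Here k = 44.
chi = 2 - 44 = -42

-42


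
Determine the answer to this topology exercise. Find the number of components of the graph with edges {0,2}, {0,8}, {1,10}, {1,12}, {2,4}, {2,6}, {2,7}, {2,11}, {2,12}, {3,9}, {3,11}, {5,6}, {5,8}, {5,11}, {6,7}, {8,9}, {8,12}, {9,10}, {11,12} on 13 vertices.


Run DFS/union-find over 13 vertices.
V = 13, E = 19.
Number of components = 1

1


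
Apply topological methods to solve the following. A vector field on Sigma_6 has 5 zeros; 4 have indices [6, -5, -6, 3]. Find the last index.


Poincare-Hopf: sum of indices = chi(M).
chi(Sigma_6) = 2 - 2*6 = -10.
Sum of known indices = -2.
x = chi - (sum known) = -10 - (-2) = -8

-8


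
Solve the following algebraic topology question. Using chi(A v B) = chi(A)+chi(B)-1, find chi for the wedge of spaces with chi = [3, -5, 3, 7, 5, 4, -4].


chi(A v B) = chi(A) + chi(B) - 1 (one point identified).
For 7 spaces: chi = (sum chi_i) - (7 - 1).
sum = 13; chi = 13 - 6 = 7

7


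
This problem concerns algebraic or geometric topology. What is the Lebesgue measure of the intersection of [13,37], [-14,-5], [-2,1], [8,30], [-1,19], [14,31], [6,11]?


Intersection = [max(a_i), min(b_i)] = [14, -5].
Since 14 > -5, the intersection is empty.
Length = 0

0


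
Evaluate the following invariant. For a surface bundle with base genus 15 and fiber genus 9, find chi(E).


For a fiber bundle F -> E -> B (with CW structure): chi(E) = chi(B) * chi(F).
chi(Sigma_15) = -28, chi(Sigma_9) = -16.
chi(E) = (-28) * (-16) = 448

448


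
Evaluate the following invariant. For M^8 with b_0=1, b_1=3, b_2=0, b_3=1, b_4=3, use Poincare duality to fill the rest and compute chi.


By Poincare duality b_k = b_{8-k}, so full Betti numbers: b_0=1, b_1=3, b_2=0, b_3=1, b_4=3, b_5=1, b_6=0, b_7=3, b_8=1.
chi = sum (-1)^k b_k = -3

-3


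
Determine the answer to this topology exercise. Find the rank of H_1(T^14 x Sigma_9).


pi_1(A x B) = pi_1(A) x pi_1(B); rank of abelianization = b_1.
b_1(T^14) = 14, b_1(Sigma_9) = 2*9 = 18.
b_1(product) = 14 + 18 = 32

32


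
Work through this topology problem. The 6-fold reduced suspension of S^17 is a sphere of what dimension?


Each suspension raises dimension by 1: Sigma S^n = S^{n+1}.
Sigma^6 S^17 = S^{17+6} = S^23

23


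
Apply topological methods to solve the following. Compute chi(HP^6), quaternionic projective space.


HP^6 has one cell in each dimension 0, 4, ..., 4*6 (6+1 cells, all even-dim).
chi = 6 + 1 = 7

7


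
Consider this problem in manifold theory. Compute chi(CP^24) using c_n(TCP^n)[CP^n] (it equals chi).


For any closed oriented manifold, <e(TM),[M]> = chi(M).
chi(CP^24) = 24+1 = 25

25


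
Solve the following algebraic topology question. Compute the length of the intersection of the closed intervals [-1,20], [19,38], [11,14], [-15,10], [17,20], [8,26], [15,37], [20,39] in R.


Intersection = [max(a_i), min(b_i)] = [20, 10].
Since 20 > 10, the intersection is empty.
Length = 0

0


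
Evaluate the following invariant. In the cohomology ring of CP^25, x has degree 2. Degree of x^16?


|x| = 2 in H^*(CP^n).
|x^16| = 16 * |x| = 16 * 2 = 32

32


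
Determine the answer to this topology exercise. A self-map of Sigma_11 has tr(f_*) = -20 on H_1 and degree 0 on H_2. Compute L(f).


L(f) = tr(f_0*) - tr(f_1*) + tr(f_2*).
= 1 - (-20) + (0)
= 21

21


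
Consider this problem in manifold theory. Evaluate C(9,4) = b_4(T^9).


By the Kunneth formula, b_k(T^n) = C(n,k).
b_4(T^9) = C(9,4).
C(9,4) = 9!/(4!*5!) = 126

126


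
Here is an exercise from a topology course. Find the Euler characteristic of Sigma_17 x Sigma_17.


chi(Sigma_17) = 2 - 2*17 = -32
chi(Sigma_17) = 2 - 2*17 = -32
chi(product) = (-32) * (-32) = 1024

1024


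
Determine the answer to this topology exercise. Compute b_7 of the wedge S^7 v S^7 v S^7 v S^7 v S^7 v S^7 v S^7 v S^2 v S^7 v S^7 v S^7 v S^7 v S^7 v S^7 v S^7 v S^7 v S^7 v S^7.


For a wedge of spheres, H_k (k>0) is free on one generator per sphere of dimension k.
Spheres of dimension 7: count = 17.
b_7 = 17

17


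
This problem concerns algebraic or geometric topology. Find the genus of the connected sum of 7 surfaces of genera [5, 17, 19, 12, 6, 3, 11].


Genus is additive under connected sum of orientable surfaces.
g = 5 + 17 + 19 + 12 + 6 + 3 + 11 = 73

73


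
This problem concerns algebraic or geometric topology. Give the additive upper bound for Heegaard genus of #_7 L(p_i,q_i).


Heegaard genus satisfies g(A#B) <= g(A) + g(B).
Each lens space has g = 1.
Upper bound: 7 * 1 = 7

7


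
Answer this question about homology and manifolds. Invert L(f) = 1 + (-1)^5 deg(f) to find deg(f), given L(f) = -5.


L(f) = 1 + (-1)^5 deg(f) on S^5.
-5 = 1 + (-1)^5 * deg(f)
(-1)^5 * deg(f) = -6
deg(f) = 6

6


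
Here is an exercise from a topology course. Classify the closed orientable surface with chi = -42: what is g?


chi = 2 - 2g for closed orientable surfaces.
-42 = 2 - 2g
2g = 2 - (-42) = 44
g = 22

22


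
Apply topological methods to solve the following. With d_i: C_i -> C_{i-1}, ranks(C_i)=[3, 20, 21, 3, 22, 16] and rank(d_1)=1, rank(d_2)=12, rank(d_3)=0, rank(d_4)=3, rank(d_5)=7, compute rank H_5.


rank H_k = rank(ker d_k) - rank(im d_{k+1}).
rank(ker d_5) = rank(C_5) - rank(d_5) = 16 - 7 = 9.
rank(im d_{5+1}) = 0.
rank H_5 = 9 - 0 = 9

9


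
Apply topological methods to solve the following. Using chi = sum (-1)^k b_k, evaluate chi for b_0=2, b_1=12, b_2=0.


chi = sum_k (-1)^k b_k.
= (2) + (-12) + (0)
= -10

-10


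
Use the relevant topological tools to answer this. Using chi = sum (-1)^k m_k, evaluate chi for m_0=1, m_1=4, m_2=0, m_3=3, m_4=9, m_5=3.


Morse theory: chi(M) = sum_k (-1)^k m_k where m_k = #(index-k critical points).
= (1) + (-4) + (0) + (-3) + (9) + (-3) = 0

0


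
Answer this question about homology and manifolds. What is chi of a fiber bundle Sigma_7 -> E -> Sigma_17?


For a fiber bundle F -> E -> B (with CW structure): chi(E) = chi(B) * chi(F).
chi(Sigma_17) = -32, chi(Sigma_7) = -12.
chi(E) = (-32) * (-12) = 384

384


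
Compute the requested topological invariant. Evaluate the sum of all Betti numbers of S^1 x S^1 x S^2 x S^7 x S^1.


Total Betti number is multiplicative under products.
Each S^d (d>=1) has total Betti number 2.
There are 5 sphere factors.
Total = 2^5 = 32

32


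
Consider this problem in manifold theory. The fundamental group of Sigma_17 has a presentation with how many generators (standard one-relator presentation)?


Standard presentation: pi_1(Sigma_g) = <a_1,b_1,...,a_g,b_g | [a_1,b_1]...[a_g,b_g] = 1>.
Number of generators = 2g = 2*17 = 34

34


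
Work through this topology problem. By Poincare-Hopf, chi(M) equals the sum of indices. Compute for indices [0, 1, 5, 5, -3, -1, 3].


Poincare-Hopf: chi(M) = sum of indices of zeros.
chi = (0) + (1) + (5) + (5) + (-3) + (-1) + (3) = 10

10


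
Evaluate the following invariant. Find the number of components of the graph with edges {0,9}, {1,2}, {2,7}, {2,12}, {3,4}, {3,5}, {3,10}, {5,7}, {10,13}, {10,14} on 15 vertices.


Run DFS/union-find over 15 vertices.
V = 15, E = 10.
Number of components = 5

5


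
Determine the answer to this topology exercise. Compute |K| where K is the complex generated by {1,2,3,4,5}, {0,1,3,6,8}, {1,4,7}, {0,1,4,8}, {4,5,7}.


Each maximal simplex on m vertices has 2^m - 1 nonempty faces.
Take the union (dedupe shared faces).
Total distinct faces = 71

71


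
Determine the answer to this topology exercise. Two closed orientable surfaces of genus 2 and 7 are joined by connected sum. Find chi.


chi(Sigma_2) = 2 - 2*2 = -2
chi(Sigma_7) = 2 - 2*7 = -12
For surfaces: chi(A#B) = chi(A) + chi(B) - 2.
chi = -2 + -12 - 2 = -16

-16


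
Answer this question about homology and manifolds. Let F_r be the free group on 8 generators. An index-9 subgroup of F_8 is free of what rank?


Nielsen-Schreier: an index-n subgroup of F_r is free of rank 1 + n(r-1).
Equivalently: chi(cover) = n*chi(base); chi(vee_r S^1) = 1 - 8 = -7.
chi(E) = 9*(-7) = -63; rank = 1 - chi(E) = 1 - (-63) = 64.
rank = 1 + 9*(8-1) = 1 + 63 = 64

64


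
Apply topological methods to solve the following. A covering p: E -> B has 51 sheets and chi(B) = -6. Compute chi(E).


For a finite covering: chi(E) = (number of sheets) * chi(B).
chi(E) = 51 * (-6) = -306

-306


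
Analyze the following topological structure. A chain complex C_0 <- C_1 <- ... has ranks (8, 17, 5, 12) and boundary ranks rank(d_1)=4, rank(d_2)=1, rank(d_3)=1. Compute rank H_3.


rank H_k = rank(ker d_k) - rank(im d_{k+1}).
rank(ker d_3) = rank(C_3) - rank(d_3) = 12 - 1 = 11.
rank(im d_{3+1}) = 0.
rank H_3 = 11 - 0 = 11

11


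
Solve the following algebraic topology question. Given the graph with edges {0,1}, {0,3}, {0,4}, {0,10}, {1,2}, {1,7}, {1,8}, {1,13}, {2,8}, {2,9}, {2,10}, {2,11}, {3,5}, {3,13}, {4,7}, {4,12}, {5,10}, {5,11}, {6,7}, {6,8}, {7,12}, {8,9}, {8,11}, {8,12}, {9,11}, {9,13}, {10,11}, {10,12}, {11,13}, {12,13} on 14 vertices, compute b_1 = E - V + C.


b_1 = E - V + (number of components).
E = 30, V = 14, components = 1.
b_1 = 30 - 14 + 1 = 17

17


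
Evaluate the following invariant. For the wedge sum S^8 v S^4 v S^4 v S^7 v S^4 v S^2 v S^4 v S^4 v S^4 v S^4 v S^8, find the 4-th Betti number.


For a wedge of spheres, H_k (k>0) is free on one generator per sphere of dimension k.
Spheres of dimension 4: count = 7.
b_4 = 7

7


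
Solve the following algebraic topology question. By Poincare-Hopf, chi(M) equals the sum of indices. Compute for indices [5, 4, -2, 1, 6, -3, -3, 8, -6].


Poincare-Hopf: chi(M) = sum of indices of zeros.
chi = (5) + (4) + (-2) + (1) + (6) + (-3) + (-3) + (8) + (-6) = 10

10


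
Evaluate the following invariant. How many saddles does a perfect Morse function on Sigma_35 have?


A perfect Morse function has m_k = b_k.
For Sigma_35: b_0=1, b_1=2g=70, b_2=1.
Saddles m_1 = 2g = 70

70


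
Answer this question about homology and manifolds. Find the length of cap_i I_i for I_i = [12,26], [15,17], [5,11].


Intersection = [max(a_i), min(b_i)] = [15, 11].
Since 15 > 11, the intersection is empty.
Length = 0

0


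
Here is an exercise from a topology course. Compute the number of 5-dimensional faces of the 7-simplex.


Delta^7 has 7+1 vertices. A 5-face is a choice of 5+1 vertices.
f_5 = C(7+1, 5+1) = C(8,6) = 28

28


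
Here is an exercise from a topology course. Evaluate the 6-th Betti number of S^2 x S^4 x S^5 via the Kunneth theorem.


Each S^d has Poincare polynomial 1 + t^d.
The product S^2 x S^4 x S^5 has Poincare polynomial prod(1+t^d_i).
Expanding: b_0=1, b_2=1, b_4=1, b_5=1, b_6=1, b_7=1, b_9=1, b_11=1.
b_6 = 1

1


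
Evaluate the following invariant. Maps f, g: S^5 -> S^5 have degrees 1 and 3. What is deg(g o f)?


Degree is multiplicative under composition: deg(g o f) = deg(g) * deg(f).
= 3 * 1 = 3

3


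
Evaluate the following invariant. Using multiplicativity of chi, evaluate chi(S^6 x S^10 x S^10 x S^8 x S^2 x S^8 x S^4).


chi is multiplicative: chi(X x Y) = chi(X) chi(Y).
Each even-dim sphere has chi = 2. There are 7 factors.
chi = 2^7 = 128

128


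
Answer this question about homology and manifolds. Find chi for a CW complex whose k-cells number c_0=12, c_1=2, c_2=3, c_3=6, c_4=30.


chi = sum_k (-1)^k c_k.
= (-1)^0*12 + (-1)^1*2 + (-1)^2*3 + (-1)^3*6 + (-1)^4*30
= (12) + (-2) + (3) + (-6) + (30)
= 37

37


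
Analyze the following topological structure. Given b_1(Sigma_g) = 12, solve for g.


For a closed orientable surface: b_1 = 2g.
12 = 2g
g = 12 / 2 = 6

6


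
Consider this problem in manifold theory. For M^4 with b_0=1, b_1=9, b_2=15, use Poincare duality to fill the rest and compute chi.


By Poincare duality b_k = b_{4-k}, so full Betti numbers: b_0=1, b_1=9, b_2=15, b_3=9, b_4=1.
chi = sum (-1)^k b_k = -1

-1


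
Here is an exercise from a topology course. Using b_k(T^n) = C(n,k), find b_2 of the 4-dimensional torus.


By the Kunneth formula, b_k(T^n) = C(n,k).
b_2(T^4) = C(4,2).
C(4,2) = 4!/(2!*2!) = 6

6


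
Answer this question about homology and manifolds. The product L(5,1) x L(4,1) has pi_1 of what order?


pi_1(X x Y) = pi_1(X) x pi_1(Y).
pi_1(L(5,1)) = Z/5, pi_1(L(4,1)) = Z/4.
|Z/5 x Z/4| = 5 * 4 = 20

20


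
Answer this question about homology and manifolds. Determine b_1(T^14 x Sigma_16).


pi_1(A x B) = pi_1(A) x pi_1(B); rank of abelianization = b_1.
b_1(T^14) = 14, b_1(Sigma_16) = 2*16 = 32.
b_1(product) = 14 + 32 = 46

46


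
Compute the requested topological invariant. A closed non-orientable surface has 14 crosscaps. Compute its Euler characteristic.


For a non-orientable closed surface with k crosscaps: chi = 2 - k.
Here k = 14.
chi = 2 - 14 = -12

-12


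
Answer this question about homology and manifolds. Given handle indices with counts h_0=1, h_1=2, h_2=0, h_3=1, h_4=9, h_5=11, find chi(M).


Handles of index k contribute (-1)^k to chi (same as CW cells).
chi = (1) + (-2) + (0) + (-1) + (9) + (-11) = -4

-4


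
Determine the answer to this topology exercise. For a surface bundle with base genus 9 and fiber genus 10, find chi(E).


For a fiber bundle F -> E -> B (with CW structure): chi(E) = chi(B) * chi(F).
chi(Sigma_9) = -16, chi(Sigma_10) = -18.
chi(E) = (-16) * (-18) = 288

288


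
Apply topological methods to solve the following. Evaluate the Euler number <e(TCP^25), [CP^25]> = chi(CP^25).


For any closed oriented manifold, <e(TM),[M]> = chi(M).
chi(CP^25) = 25+1 = 26

26


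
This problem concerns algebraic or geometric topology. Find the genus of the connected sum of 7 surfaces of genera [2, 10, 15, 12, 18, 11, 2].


Genus is additive under connected sum of orientable surfaces.
g = 2 + 10 + 15 + 12 + 18 + 11 + 2 = 70

70


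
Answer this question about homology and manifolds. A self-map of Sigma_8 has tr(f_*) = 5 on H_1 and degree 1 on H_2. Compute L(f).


L(f) = tr(f_0*) - tr(f_1*) + tr(f_2*).
= 1 - (5) + (1)
= -3

-3


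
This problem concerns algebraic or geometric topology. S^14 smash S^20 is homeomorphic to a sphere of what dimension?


S^m ^ S^n = S^{m+n}.
k = 14 + 20 = 34

34


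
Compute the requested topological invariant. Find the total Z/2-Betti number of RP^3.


H^k(RP^3; Z/2) = Z/2 for each 0 <= k <= 3.
Total dimension = 3 + 1 = 4

4


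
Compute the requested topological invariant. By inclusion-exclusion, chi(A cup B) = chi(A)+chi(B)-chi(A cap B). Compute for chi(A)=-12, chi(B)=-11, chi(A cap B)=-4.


chi(A cup B) = chi(A) + chi(B) - chi(A cap B)
= -12 + (-11) - (-4)
= -19

-19


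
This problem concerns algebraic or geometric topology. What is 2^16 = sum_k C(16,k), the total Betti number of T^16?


b_k(T^16) = C(16,k), so the sum over k is sum_k C(16,k) = 2^16.
Total = 2^16 = 65536

65536


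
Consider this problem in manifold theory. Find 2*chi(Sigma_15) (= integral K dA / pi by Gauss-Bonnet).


Gauss-Bonnet: integral K dA = 2*pi*chi(M).
chi(Sigma_15) = 2 - 2*15 = -28.
(integral K dA)/pi = 2*chi = 2*(-28) = -56

-56


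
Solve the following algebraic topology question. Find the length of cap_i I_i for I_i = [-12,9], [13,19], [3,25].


Intersection = [max(a_i), min(b_i)] = [13, 9].
Since 13 > 9, the intersection is empty.
Length = 0

0


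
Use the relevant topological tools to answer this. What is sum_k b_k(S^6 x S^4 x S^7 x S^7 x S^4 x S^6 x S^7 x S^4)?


Total Betti number is multiplicative under products.
Each S^d (d>=1) has total Betti number 2.
There are 8 sphere factors.
Total = 2^8 = 256

256


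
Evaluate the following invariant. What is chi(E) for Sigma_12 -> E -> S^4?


chi(S^4) = 2 (n even), chi(Sigma_12) = 2 - 2*12 = -22.
chi(E) = 2 * (-22) = -44

-44


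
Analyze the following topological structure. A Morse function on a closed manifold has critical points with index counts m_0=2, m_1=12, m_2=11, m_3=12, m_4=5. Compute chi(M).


Morse theory: chi(M) = sum_k (-1)^k m_k where m_k = #(index-k critical points).
= (2) + (-12) + (11) + (-12) + (5) = -6

-6


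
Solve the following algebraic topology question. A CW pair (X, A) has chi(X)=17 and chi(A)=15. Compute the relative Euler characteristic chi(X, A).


Relative Euler characteristic: chi(X, A) = chi(X) - chi(A).
= 17 - (15) = 2

2


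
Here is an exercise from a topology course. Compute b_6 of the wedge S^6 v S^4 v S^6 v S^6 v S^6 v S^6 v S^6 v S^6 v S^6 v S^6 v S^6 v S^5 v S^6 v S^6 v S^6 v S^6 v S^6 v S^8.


For a wedge of spheres, H_k (k>0) is free on one generator per sphere of dimension k.
Spheres of dimension 6: count = 15.
b_6 = 15

15


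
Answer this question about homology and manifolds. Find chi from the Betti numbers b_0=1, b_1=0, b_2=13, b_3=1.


chi = sum_k (-1)^k b_k.
= (1) + (0) + (13) + (-1)
= 13

13


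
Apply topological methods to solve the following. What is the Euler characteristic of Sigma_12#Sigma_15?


chi(Sigma_12) = 2 - 2*12 = -22
chi(Sigma_15) = 2 - 2*15 = -28
For surfaces: chi(A#B) = chi(A) + chi(B) - 2.
chi = -22 + -28 - 2 = -52

-52


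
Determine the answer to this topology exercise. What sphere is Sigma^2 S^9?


Each suspension raises dimension by 1: Sigma S^n = S^{n+1}.
Sigma^2 S^9 = S^{9+2} = S^11

11


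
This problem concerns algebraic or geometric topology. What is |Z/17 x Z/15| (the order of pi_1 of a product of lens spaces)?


pi_1(X x Y) = pi_1(X) x pi_1(Y).
pi_1(L(17,1)) = Z/17, pi_1(L(15,1)) = Z/15.
|Z/17 x Z/15| = 17 * 15 = 255

255


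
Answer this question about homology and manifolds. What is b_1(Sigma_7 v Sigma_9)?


For a wedge: H_1(A v B) = H_1(A) + H_1(B).
b_1(Sigma_7) = 14, b_1(Sigma_9) = 18.
b_1 = 14 + 18 = 32

32


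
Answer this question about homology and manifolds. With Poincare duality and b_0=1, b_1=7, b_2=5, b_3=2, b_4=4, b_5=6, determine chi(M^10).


By Poincare duality b_k = b_{10-k}, so full Betti numbers: b_0=1, b_1=7, b_2=5, b_3=2, b_4=4, b_5=6, b_6=4, b_7=2, b_8=5, b_9=7, b_10=1.
chi = sum (-1)^k b_k = -4

-4


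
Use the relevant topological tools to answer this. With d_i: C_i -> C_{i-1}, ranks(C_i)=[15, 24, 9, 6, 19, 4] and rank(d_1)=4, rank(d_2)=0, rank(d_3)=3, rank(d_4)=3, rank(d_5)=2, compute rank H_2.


rank H_k = rank(ker d_k) - rank(im d_{k+1}).
rank(ker d_2) = rank(C_2) - rank(d_2) = 9 - 0 = 9.
rank(im d_{2+1}) = 3.
rank H_2 = 9 - 3 = 6

6


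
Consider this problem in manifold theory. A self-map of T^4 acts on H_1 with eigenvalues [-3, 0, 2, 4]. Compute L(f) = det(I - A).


For a torus self-map: L(f) = det(I - A) where A acts on H_1.
L(f) = (1--3) * (1-0) * (1-2) * (1-4) = 4 * 1 * -1 * -3 = 12

12


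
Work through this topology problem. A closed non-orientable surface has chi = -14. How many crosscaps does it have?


chi = 2 - k for closed non-orientable surfaces with k crosscaps.
-14 = 2 - k
k = 2 - (-14) = 16

16


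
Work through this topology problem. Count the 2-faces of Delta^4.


Delta^4 has 4+1 vertices. A 2-face is a choice of 2+1 vertices.
f_2 = C(4+1, 2+1) = C(5,3) = 10

10


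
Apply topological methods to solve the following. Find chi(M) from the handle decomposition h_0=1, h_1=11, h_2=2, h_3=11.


Handles of index k contribute (-1)^k to chi (same as CW cells).
chi = (1) + (-11) + (2) + (-11) = -19

-19


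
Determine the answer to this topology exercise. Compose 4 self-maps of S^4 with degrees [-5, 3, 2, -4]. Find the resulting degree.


Degree is multiplicative: deg(composition) = product of degrees.
= (-5) * (3) * (2) * (-4) = 120

120


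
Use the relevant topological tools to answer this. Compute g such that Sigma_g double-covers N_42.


chi(N_42) = 2 - 42 = -40.
Double cover: chi(Sigma_g) = 2 * chi(N_42) = 2*(-40) = -80.
2 - 2g = -80, so g = (2 - (-80))/2 = 82/2 = 41

41


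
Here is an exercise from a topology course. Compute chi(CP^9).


CP^9 has one cell in each even dimension 0, 2, ..., 2*9 (9+1 cells total).
All cells are even-dimensional, so chi = number of cells.
chi = 9 + 1 = 10

10


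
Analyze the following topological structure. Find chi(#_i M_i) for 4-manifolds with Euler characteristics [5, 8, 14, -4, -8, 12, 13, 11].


For n-manifolds: chi(A#B) = chi(A) + chi(B) - chi(S^4).
chi(S^4) = 1 + (-1)^4 = 2.
chi(#) = (sum chi_i) - (8-1)*chi(S^4) = 51 - 7*2 = 37

37


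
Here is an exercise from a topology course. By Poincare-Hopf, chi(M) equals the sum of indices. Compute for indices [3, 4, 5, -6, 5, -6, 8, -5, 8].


Poincare-Hopf: chi(M) = sum of indices of zeros.
chi = (3) + (4) + (5) + (-6) + (5) + (-6) + (8) + (-5) + (8) = 16

16


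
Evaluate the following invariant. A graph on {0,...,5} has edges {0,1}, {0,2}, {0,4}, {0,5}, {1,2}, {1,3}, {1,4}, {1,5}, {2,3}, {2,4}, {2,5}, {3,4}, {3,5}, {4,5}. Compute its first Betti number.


b_1 = E - V + (number of components).
E = 14, V = 6, components = 1.
b_1 = 14 - 6 + 1 = 9

9


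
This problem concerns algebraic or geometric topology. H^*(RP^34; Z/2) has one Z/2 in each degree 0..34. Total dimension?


H^k(RP^34; Z/2) = Z/2 for each 0 <= k <= 34.
Total dimension = 34 + 1 = 35

35


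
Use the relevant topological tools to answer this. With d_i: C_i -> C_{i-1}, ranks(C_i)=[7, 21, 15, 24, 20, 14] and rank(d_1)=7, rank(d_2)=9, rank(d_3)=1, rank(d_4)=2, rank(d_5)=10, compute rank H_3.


rank H_k = rank(ker d_k) - rank(im d_{k+1}).
rank(ker d_3) = rank(C_3) - rank(d_3) = 24 - 1 = 23.
rank(im d_{3+1}) = 2.
rank H_3 = 23 - 2 = 21

21


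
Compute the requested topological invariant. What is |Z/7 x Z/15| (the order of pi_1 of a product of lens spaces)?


pi_1(X x Y) = pi_1(X) x pi_1(Y).
pi_1(L(7,1)) = Z/7, pi_1(L(15,1)) = Z/15.
|Z/7 x Z/15| = 7 * 15 = 105

105


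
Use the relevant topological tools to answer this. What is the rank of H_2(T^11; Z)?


By the Kunneth formula, b_k(T^n) = C(n,k).
b_2(T^11) = C(11,2).
C(11,2) = 11!/(2!*9!) = 55

55


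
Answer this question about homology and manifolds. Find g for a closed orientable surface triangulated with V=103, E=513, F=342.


chi = V - E + F = 103 - 513 + 342 = -68
For orientable closed surface: chi = 2 - 2g, so g = (2 - chi)/2.
g = (2 - (-68)) / 2 = 70 / 2 = 35

35


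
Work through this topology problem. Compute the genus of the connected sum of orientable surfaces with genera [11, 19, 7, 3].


Genus is additive under connected sum of orientable surfaces.
g = 11 + 19 + 7 + 3 = 40

40


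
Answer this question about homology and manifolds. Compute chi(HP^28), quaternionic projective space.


HP^28 has one cell in each dimension 0, 4, ..., 4*28 (28+1 cells, all even-dim).
chi = 28 + 1 = 29

29


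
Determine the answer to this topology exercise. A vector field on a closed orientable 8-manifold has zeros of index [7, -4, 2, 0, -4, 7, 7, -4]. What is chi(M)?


Poincare-Hopf: chi(M) = sum of indices of zeros.
chi = (7) + (-4) + (2) + (0) + (-4) + (7) + (7) + (-4) = 11

11


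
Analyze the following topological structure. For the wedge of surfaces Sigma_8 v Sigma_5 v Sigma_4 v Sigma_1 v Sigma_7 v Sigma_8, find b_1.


For a wedge X v Y: reduced H_k(X v Y) = H_k(X) + H_k(Y).
Each Sigma_g contributes b_1 = 2g.
b_1 = 16 + 10 + 8 + 2 + 14 + 16 = 66

66


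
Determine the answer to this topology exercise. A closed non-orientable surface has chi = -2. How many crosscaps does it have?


chi = 2 - k for closed non-orientable surfaces with k crosscaps.
-2 = 2 - k
k = 2 - (-2) = 4

4


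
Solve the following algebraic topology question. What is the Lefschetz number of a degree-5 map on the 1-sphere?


On S^1: L(f) = tr(f_0*) + (-1)^1 tr(f_1*) = 1 + (-1)^1 * deg(f).
L(f) = 1 + (-1)^1 * 5 = 1 + -5 = -4

-4


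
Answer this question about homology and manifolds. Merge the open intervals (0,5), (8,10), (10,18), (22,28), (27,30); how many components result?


Sort and merge overlapping open intervals.
Merged: (0,5), (8,10), (10,18), (22,30).
Number of components = 4

4


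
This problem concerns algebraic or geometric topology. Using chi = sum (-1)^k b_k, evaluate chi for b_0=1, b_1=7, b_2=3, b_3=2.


chi = sum_k (-1)^k b_k.
= (1) + (-7) + (3) + (-2)
= -5

-5


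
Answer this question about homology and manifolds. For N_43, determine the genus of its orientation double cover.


chi(N_43) = 2 - 43 = -41.
Double cover: chi(Sigma_g) = 2 * chi(N_43) = 2*(-41) = -82.
2 - 2g = -82, so g = (2 - (-82))/2 = 84/2 = 42

42


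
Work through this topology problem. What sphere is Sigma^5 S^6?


Each suspension raises dimension by 1: Sigma S^n = S^{n+1}.
Sigma^5 S^6 = S^{6+5} = S^11

11


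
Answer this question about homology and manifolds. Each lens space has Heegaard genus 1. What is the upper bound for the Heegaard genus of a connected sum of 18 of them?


Heegaard genus satisfies g(A#B) <= g(A) + g(B).
Each lens space has g = 1.
Upper bound: 18 * 1 = 18

18


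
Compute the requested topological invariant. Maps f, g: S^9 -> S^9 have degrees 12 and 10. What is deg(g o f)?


Degree is multiplicative under composition: deg(g o f) = deg(g) * deg(f).
= 10 * 12 = 120

120


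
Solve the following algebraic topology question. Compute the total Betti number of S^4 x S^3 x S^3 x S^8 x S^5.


Total Betti number is multiplicative under products.
Each S^d (d>=1) has total Betti number 2.
There are 5 sphere factors.
Total = 2^5 = 32

32


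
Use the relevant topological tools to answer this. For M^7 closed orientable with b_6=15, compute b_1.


Poincare duality for closed orientable n-manifolds: b_k = b_{n-k}.
Here n = 7, so b_1 = b_6 = 15

15


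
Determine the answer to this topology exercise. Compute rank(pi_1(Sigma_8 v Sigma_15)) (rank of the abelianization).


For a wedge: H_1(A v B) = H_1(A) + H_1(B).
b_1(Sigma_8) = 16, b_1(Sigma_15) = 30.
b_1 = 16 + 30 = 46

46


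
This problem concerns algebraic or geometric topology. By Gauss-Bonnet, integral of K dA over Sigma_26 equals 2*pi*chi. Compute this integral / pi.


Gauss-Bonnet: integral K dA = 2*pi*chi(M).
chi(Sigma_26) = 2 - 2*26 = -50.
(integral K dA)/pi = 2*chi = 2*(-50) = -100

-100


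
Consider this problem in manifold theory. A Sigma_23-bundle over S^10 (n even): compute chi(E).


chi(S^10) = 2 (n even), chi(Sigma_23) = 2 - 2*23 = -44.
chi(E) = 2 * (-44) = -88

-88


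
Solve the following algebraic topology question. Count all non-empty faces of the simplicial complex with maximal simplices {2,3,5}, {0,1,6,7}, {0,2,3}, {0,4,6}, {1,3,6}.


Each maximal simplex on m vertices has 2^m - 1 nonempty faces.
Take the union (dedupe shared faces).
Total distinct faces = 32

32


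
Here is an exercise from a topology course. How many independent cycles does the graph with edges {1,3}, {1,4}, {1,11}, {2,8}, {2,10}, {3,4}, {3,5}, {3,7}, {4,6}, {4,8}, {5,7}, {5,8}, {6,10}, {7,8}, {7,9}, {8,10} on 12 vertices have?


b_1 = E - V + (number of components).
E = 16, V = 12, components = 2.
b_1 = 16 - 12 + 2 = 6

6


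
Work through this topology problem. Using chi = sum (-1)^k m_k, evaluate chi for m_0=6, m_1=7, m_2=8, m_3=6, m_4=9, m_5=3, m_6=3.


Morse theory: chi(M) = sum_k (-1)^k m_k where m_k = #(index-k critical points).
= (6) + (-7) + (8) + (-6) + (9) + (-3) + (3) = 10

10
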